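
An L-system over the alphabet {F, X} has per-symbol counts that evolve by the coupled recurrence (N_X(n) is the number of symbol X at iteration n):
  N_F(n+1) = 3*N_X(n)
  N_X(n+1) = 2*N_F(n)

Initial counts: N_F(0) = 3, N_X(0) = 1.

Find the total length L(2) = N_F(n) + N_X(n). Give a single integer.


Answer: 24

Derivation:
Step 0: N_F=3, N_X=1, L=4
Step 1: N_F=3, N_X=6, L=9
Step 2: N_F=18, N_X=6, L=24


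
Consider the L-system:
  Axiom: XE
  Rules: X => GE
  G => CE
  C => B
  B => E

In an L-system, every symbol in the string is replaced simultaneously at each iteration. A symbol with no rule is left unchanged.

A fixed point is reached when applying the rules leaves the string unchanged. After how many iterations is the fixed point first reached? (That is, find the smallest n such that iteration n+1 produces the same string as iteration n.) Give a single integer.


Answer: 4

Derivation:
Step 0: XE
Step 1: GEE
Step 2: CEEE
Step 3: BEEE
Step 4: EEEE
Step 5: EEEE  (unchanged — fixed point at step 4)


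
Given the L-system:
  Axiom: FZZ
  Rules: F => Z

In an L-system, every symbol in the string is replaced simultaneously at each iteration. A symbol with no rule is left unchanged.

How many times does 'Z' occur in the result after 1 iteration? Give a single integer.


Step 0: FZZ  (2 'Z')
Step 1: ZZZ  (3 'Z')

Answer: 3


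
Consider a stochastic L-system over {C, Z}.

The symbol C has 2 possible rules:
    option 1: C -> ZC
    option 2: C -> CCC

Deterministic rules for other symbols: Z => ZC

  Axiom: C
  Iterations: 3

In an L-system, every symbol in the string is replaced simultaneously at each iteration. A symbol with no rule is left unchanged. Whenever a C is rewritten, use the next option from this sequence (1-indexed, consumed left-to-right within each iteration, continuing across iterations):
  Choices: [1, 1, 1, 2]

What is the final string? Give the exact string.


Step 0: C
Step 1: ZC  (used choices [1])
Step 2: ZCZC  (used choices [1])
Step 3: ZCZCZCCCC  (used choices [1, 2])

Answer: ZCZCZCCCC


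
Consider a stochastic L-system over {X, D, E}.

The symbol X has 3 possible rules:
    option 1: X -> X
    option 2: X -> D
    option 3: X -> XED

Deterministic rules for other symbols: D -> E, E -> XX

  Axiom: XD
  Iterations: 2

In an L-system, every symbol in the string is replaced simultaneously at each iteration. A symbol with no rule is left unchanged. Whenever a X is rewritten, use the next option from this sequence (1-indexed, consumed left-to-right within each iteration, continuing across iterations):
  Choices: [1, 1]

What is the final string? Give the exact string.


Step 0: XD
Step 1: XE  (used choices [1])
Step 2: XXX  (used choices [1])

Answer: XXX


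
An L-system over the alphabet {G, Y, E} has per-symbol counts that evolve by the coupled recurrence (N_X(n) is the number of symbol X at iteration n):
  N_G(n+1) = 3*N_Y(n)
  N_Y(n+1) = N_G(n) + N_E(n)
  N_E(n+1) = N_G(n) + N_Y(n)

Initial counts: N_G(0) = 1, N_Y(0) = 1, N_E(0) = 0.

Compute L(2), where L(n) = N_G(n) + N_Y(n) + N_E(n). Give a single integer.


Step 0: N_G=1, N_Y=1, N_E=0, L=2
Step 1: N_G=3, N_Y=1, N_E=2, L=6
Step 2: N_G=3, N_Y=5, N_E=4, L=12

Answer: 12


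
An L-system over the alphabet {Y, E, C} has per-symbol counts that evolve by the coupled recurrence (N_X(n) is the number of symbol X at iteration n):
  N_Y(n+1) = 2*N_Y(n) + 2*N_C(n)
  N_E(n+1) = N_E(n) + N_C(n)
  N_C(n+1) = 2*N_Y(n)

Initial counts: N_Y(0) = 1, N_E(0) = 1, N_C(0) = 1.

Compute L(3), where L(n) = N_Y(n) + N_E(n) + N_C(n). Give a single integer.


Answer: 76

Derivation:
Step 0: N_Y=1, N_E=1, N_C=1, L=3
Step 1: N_Y=4, N_E=2, N_C=2, L=8
Step 2: N_Y=12, N_E=4, N_C=8, L=24
Step 3: N_Y=40, N_E=12, N_C=24, L=76


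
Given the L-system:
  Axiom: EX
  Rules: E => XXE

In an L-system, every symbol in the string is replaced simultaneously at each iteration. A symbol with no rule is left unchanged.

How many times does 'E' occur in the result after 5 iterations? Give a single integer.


Step 0: EX  (1 'E')
Step 1: XXEX  (1 'E')
Step 2: XXXXEX  (1 'E')
Step 3: XXXXXXEX  (1 'E')
Step 4: XXXXXXXXEX  (1 'E')
Step 5: XXXXXXXXXXEX  (1 'E')

Answer: 1


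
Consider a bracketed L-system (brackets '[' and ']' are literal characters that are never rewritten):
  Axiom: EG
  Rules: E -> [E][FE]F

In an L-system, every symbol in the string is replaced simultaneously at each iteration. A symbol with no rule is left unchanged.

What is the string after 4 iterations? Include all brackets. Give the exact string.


Step 0: EG
Step 1: [E][FE]FG
Step 2: [[E][FE]F][F[E][FE]F]FG
Step 3: [[[E][FE]F][F[E][FE]F]F][F[[E][FE]F][F[E][FE]F]F]FG
Step 4: [[[[E][FE]F][F[E][FE]F]F][F[[E][FE]F][F[E][FE]F]F]F][F[[[E][FE]F][F[E][FE]F]F][F[[E][FE]F][F[E][FE]F]F]F]FG

Answer: [[[[E][FE]F][F[E][FE]F]F][F[[E][FE]F][F[E][FE]F]F]F][F[[[E][FE]F][F[E][FE]F]F][F[[E][FE]F][F[E][FE]F]F]F]FG


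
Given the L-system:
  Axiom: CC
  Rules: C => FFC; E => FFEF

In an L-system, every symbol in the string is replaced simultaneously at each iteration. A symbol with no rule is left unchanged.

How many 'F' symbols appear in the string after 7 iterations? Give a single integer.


Answer: 28

Derivation:
Step 0: CC  (0 'F')
Step 1: FFCFFC  (4 'F')
Step 2: FFFFCFFFFC  (8 'F')
Step 3: FFFFFFCFFFFFFC  (12 'F')
Step 4: FFFFFFFFCFFFFFFFFC  (16 'F')
Step 5: FFFFFFFFFFCFFFFFFFFFFC  (20 'F')
Step 6: FFFFFFFFFFFFCFFFFFFFFFFFFC  (24 'F')
Step 7: FFFFFFFFFFFFFFCFFFFFFFFFFFFFFC  (28 'F')


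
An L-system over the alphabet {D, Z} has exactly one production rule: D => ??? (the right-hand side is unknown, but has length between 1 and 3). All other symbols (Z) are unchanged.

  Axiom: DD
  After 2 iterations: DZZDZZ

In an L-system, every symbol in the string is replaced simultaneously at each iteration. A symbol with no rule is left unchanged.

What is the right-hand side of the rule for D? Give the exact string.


Answer: DZ

Derivation:
Trying D => DZ:
  Step 0: DD
  Step 1: DZDZ
  Step 2: DZZDZZ
Matches the given result.


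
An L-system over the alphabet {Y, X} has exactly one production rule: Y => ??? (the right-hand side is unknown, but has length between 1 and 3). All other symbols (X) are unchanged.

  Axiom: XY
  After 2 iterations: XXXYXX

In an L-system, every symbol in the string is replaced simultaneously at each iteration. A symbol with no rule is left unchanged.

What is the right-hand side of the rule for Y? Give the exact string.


Trying Y => XYX:
  Step 0: XY
  Step 1: XXYX
  Step 2: XXXYXX
Matches the given result.

Answer: XYX


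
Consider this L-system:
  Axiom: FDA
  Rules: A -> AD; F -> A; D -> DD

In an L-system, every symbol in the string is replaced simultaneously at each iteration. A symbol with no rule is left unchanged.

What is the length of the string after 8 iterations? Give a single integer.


Step 0: length = 3
Step 1: length = 5
Step 2: length = 10
Step 3: length = 20
Step 4: length = 40
Step 5: length = 80
Step 6: length = 160
Step 7: length = 320
Step 8: length = 640

Answer: 640


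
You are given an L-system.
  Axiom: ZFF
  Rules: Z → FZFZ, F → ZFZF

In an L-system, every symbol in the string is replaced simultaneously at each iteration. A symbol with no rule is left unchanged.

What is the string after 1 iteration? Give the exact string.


Answer: FZFZZFZFZFZF

Derivation:
Step 0: ZFF
Step 1: FZFZZFZFZFZF


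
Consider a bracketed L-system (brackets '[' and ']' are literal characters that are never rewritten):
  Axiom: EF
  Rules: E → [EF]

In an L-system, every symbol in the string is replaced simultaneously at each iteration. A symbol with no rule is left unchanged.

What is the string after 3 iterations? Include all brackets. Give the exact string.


Answer: [[[EF]F]F]F

Derivation:
Step 0: EF
Step 1: [EF]F
Step 2: [[EF]F]F
Step 3: [[[EF]F]F]F


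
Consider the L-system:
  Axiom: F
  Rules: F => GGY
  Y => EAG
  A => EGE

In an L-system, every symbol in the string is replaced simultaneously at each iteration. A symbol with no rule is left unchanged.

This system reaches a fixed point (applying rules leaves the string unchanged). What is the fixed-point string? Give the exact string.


Answer: GGEEGEG

Derivation:
Step 0: F
Step 1: GGY
Step 2: GGEAG
Step 3: GGEEGEG
Step 4: GGEEGEG  (unchanged — fixed point at step 3)


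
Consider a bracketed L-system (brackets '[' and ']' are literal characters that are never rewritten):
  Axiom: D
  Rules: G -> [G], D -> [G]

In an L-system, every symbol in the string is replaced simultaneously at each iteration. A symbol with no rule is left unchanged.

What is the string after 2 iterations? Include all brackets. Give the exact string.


Answer: [[G]]

Derivation:
Step 0: D
Step 1: [G]
Step 2: [[G]]


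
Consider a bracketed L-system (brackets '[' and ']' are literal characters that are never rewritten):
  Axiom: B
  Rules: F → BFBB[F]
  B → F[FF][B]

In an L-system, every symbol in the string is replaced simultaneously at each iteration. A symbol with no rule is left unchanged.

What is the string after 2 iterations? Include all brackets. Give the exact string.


Step 0: B
Step 1: F[FF][B]
Step 2: BFBB[F][BFBB[F]BFBB[F]][F[FF][B]]

Answer: BFBB[F][BFBB[F]BFBB[F]][F[FF][B]]


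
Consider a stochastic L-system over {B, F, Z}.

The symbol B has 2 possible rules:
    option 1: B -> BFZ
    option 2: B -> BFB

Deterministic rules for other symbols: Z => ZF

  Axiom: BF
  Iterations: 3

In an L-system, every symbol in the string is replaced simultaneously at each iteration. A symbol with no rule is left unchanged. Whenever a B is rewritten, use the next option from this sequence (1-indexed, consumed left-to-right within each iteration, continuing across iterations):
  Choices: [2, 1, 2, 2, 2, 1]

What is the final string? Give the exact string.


Step 0: BF
Step 1: BFBF  (used choices [2])
Step 2: BFZFBFBF  (used choices [1, 2])
Step 3: BFBFZFFBFBFBFZF  (used choices [2, 2, 1])

Answer: BFBFZFFBFBFBFZF


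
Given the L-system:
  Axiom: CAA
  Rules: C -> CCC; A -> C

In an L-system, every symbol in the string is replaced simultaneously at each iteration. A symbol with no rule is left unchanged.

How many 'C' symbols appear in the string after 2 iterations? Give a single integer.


Step 0: CAA  (1 'C')
Step 1: CCCCC  (5 'C')
Step 2: CCCCCCCCCCCCCCC  (15 'C')

Answer: 15


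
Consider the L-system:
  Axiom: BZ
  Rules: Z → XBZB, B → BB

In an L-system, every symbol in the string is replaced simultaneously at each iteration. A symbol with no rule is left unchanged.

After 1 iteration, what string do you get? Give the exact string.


Step 0: BZ
Step 1: BBXBZB

Answer: BBXBZB


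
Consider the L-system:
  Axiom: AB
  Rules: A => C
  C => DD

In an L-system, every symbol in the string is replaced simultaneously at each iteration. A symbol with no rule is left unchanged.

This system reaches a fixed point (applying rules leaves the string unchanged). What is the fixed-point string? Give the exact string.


Answer: DDB

Derivation:
Step 0: AB
Step 1: CB
Step 2: DDB
Step 3: DDB  (unchanged — fixed point at step 2)


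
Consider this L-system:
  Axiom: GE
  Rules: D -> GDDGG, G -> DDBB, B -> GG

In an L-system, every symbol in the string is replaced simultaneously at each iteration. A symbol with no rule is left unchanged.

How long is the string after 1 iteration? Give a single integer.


Step 0: length = 2
Step 1: length = 5

Answer: 5


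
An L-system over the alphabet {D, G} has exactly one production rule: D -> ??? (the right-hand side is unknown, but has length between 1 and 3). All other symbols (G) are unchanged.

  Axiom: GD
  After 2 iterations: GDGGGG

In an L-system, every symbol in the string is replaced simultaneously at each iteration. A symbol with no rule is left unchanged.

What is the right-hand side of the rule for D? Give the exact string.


Trying D -> DGG:
  Step 0: GD
  Step 1: GDGG
  Step 2: GDGGGG
Matches the given result.

Answer: DGG


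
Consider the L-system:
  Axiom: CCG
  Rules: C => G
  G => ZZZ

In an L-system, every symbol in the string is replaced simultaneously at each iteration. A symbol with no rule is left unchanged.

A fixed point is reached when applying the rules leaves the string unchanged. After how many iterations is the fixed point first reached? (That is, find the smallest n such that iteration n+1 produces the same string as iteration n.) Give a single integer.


Answer: 2

Derivation:
Step 0: CCG
Step 1: GGZZZ
Step 2: ZZZZZZZZZ
Step 3: ZZZZZZZZZ  (unchanged — fixed point at step 2)


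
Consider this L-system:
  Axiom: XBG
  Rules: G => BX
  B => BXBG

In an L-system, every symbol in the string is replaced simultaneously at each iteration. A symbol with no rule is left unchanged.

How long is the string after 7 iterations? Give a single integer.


Answer: 1393

Derivation:
Step 0: length = 3
Step 1: length = 7
Step 2: length = 17
Step 3: length = 41
Step 4: length = 99
Step 5: length = 239
Step 6: length = 577
Step 7: length = 1393


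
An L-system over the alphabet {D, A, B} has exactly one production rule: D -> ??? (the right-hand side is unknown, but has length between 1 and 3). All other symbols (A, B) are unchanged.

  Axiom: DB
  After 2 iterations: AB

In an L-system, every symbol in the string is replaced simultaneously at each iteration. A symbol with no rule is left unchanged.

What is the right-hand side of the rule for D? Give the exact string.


Answer: A

Derivation:
Trying D -> A:
  Step 0: DB
  Step 1: AB
  Step 2: AB
Matches the given result.


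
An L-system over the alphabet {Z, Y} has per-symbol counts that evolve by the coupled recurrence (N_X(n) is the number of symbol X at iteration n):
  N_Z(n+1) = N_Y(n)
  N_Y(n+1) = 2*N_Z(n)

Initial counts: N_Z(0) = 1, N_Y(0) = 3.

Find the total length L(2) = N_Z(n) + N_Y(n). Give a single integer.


Answer: 8

Derivation:
Step 0: N_Z=1, N_Y=3, L=4
Step 1: N_Z=3, N_Y=2, L=5
Step 2: N_Z=2, N_Y=6, L=8


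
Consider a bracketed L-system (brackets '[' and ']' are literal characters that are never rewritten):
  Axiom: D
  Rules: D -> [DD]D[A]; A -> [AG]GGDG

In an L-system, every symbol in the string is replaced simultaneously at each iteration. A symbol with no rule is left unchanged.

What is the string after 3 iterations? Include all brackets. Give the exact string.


Step 0: D
Step 1: [DD]D[A]
Step 2: [[DD]D[A][DD]D[A]][DD]D[A][[AG]GGDG]
Step 3: [[[DD]D[A][DD]D[A]][DD]D[A][[AG]GGDG][[DD]D[A][DD]D[A]][DD]D[A][[AG]GGDG]][[DD]D[A][DD]D[A]][DD]D[A][[AG]GGDG][[[AG]GGDGG]GG[DD]D[A]G]

Answer: [[[DD]D[A][DD]D[A]][DD]D[A][[AG]GGDG][[DD]D[A][DD]D[A]][DD]D[A][[AG]GGDG]][[DD]D[A][DD]D[A]][DD]D[A][[AG]GGDG][[[AG]GGDGG]GG[DD]D[A]G]


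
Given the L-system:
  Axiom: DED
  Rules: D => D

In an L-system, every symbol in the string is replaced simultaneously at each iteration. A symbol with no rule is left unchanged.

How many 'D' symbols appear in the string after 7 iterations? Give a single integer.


Answer: 2

Derivation:
Step 0: DED  (2 'D')
Step 1: DED  (2 'D')
Step 2: DED  (2 'D')
Step 3: DED  (2 'D')
Step 4: DED  (2 'D')
Step 5: DED  (2 'D')
Step 6: DED  (2 'D')
Step 7: DED  (2 'D')


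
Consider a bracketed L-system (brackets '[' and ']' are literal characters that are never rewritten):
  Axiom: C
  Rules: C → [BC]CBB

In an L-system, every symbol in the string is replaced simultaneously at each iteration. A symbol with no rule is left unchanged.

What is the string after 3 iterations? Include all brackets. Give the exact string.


Step 0: C
Step 1: [BC]CBB
Step 2: [B[BC]CBB][BC]CBBBB
Step 3: [B[B[BC]CBB][BC]CBBBB][B[BC]CBB][BC]CBBBBBB

Answer: [B[B[BC]CBB][BC]CBBBB][B[BC]CBB][BC]CBBBBBB


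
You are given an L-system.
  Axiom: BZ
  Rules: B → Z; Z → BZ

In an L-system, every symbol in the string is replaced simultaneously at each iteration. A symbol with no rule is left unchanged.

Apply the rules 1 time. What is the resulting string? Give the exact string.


Answer: ZBZ

Derivation:
Step 0: BZ
Step 1: ZBZ


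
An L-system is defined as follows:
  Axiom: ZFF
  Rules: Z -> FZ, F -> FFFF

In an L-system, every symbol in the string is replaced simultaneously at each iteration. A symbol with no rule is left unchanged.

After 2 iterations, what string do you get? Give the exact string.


Answer: FFFFFZFFFFFFFFFFFFFFFFFFFFFFFFFFFFFFFF

Derivation:
Step 0: ZFF
Step 1: FZFFFFFFFF
Step 2: FFFFFZFFFFFFFFFFFFFFFFFFFFFFFFFFFFFFFF


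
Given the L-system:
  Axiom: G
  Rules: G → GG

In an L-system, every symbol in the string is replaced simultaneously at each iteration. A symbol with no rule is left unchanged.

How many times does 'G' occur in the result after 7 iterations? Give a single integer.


Answer: 128

Derivation:
Step 0: G  (1 'G')
Step 1: GG  (2 'G')
Step 2: GGGG  (4 'G')
Step 3: GGGGGGGG  (8 'G')
Step 4: GGGGGGGGGGGGGGGG  (16 'G')
Step 5: GGGGGGGGGGGGGGGGGGGGGGGGGGGGGGGG  (32 'G')
Step 6: GGGGGGGGGGGGGGGGGGGGGGGGGGGGGGGGGGGGGGGGGGGGGGGGGGGGGGGGGGGGGGGG  (64 'G')
Step 7: GGGGGGGGGGGGGGGGGGGGGGGGGGGGGGGGGGGGGGGGGGGGGGGGGGGGGGGGGGGGGGGGGGGGGGGGGGGGGGGGGGGGGGGGGGGGGGGGGGGGGGGGGGGGGGGGGGGGGGGGGGGGGGGG  (128 'G')


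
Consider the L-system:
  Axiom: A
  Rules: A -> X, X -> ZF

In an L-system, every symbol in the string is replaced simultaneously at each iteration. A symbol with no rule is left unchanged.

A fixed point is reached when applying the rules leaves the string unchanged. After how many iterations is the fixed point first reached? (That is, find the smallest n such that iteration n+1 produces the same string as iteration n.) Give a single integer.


Step 0: A
Step 1: X
Step 2: ZF
Step 3: ZF  (unchanged — fixed point at step 2)

Answer: 2


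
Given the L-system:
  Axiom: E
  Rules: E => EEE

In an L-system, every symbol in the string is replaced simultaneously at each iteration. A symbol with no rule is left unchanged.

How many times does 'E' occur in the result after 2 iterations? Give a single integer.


Step 0: E  (1 'E')
Step 1: EEE  (3 'E')
Step 2: EEEEEEEEE  (9 'E')

Answer: 9


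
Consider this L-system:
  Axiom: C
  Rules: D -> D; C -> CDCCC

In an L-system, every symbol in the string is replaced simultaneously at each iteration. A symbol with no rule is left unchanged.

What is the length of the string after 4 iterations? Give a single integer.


Answer: 341

Derivation:
Step 0: length = 1
Step 1: length = 5
Step 2: length = 21
Step 3: length = 85
Step 4: length = 341


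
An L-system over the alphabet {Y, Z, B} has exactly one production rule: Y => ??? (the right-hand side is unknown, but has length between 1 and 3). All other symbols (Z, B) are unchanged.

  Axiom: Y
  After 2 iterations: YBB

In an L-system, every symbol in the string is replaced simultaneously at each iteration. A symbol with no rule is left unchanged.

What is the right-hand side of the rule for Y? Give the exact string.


Answer: YB

Derivation:
Trying Y => YB:
  Step 0: Y
  Step 1: YB
  Step 2: YBB
Matches the given result.


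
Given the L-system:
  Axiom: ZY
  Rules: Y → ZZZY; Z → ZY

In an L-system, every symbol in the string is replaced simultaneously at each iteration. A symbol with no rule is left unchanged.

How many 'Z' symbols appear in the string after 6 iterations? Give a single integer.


Step 0: length=2, 'Z' count=1
Step 1: length=6, 'Z' count=4
Step 2: length=16, 'Z' count=10
Step 3: length=44, 'Z' count=28
Step 4: length=120, 'Z' count=76
Step 5: length=328, 'Z' count=208
Step 6: length=896, 'Z' count=568
Final string: ZYZZZYZYZYZYZZZYZYZZZYZYZZZYZYZZZYZYZYZYZZZYZYZZZYZYZYZYZZZYZYZZZYZYZYZYZZZYZYZZZYZYZYZYZZZYZYZZZYZYZZZYZYZZZYZYZYZYZZZYZYZZZYZYZYZYZZZYZYZZZYZYZZZYZYZZZYZYZYZYZZZYZYZZZYZYZYZYZZZYZYZZZYZYZZZYZYZZZYZYZYZYZZZYZYZZZYZYZYZYZZZYZYZZZYZYZZZYZYZZZYZYZYZYZZZYZYZZZYZYZYZYZZZYZYZZZYZYZYZYZZZYZYZZZYZYZYZYZZZYZYZZZYZYZZZYZYZZZYZYZYZYZZZYZYZZZYZYZYZYZZZYZYZZZYZYZZZYZYZZZYZYZYZYZZZYZYZZZYZYZYZYZZZYZYZZZYZYZYZYZZZYZYZZZYZYZYZYZZZYZYZZZYZYZZZYZYZZZYZYZYZYZZZYZYZZZYZYZYZYZZZYZYZZZYZYZZZYZYZZZYZYZYZYZZZYZYZZZYZYZYZYZZZYZYZZZYZYZYZYZZZYZYZZZYZYZYZYZZZYZYZZZYZYZZZYZYZZZYZYZYZYZZZYZYZZZYZYZYZYZZZYZYZZZYZYZZZYZYZZZYZYZYZYZZZYZYZZZYZYZYZYZZZYZYZZZYZYZYZYZZZYZYZZZYZYZYZYZZZYZYZZZYZYZZZYZYZZZYZYZYZYZZZYZYZZZYZYZYZYZZZYZYZZZYZYZZZYZYZZZYZYZYZYZZZYZYZZZYZYZYZYZZZYZYZZZYZYZZZYZYZZZYZYZYZYZZZYZYZZZYZYZYZYZZZYZYZZZYZYZZZYZYZZZYZYZYZYZZZYZYZZZYZYZYZYZZZYZYZZZYZYZYZYZZZYZYZZZYZYZYZYZZZYZYZZZYZYZZZYZYZZZYZYZYZYZZZY

Answer: 568


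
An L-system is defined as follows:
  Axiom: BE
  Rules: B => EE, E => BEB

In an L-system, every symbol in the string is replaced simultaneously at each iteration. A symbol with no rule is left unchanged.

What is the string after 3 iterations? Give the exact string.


Answer: EEBEBEEEEBEBEEBEBBEBEEBEBEEBEBBEB

Derivation:
Step 0: BE
Step 1: EEBEB
Step 2: BEBBEBEEBEBEE
Step 3: EEBEBEEEEBEBEEBEBBEBEEBEBEEBEBBEB


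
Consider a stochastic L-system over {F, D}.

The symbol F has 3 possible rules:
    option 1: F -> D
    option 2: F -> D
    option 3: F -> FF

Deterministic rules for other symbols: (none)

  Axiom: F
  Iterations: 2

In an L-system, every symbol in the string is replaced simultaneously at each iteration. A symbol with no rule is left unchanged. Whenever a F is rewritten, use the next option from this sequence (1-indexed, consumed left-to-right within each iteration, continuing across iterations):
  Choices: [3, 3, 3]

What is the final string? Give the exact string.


Step 0: F
Step 1: FF  (used choices [3])
Step 2: FFFF  (used choices [3, 3])

Answer: FFFF


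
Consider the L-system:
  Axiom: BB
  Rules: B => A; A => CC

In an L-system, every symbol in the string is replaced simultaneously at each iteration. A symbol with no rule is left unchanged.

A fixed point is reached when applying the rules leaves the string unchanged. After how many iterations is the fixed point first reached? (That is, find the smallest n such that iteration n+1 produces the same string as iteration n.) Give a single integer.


Step 0: BB
Step 1: AA
Step 2: CCCC
Step 3: CCCC  (unchanged — fixed point at step 2)

Answer: 2


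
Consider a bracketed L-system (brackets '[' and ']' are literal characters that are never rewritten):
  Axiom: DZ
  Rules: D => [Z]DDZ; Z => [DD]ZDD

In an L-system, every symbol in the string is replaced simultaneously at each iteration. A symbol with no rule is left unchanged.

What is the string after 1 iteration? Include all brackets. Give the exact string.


Answer: [Z]DDZ[DD]ZDD

Derivation:
Step 0: DZ
Step 1: [Z]DDZ[DD]ZDD


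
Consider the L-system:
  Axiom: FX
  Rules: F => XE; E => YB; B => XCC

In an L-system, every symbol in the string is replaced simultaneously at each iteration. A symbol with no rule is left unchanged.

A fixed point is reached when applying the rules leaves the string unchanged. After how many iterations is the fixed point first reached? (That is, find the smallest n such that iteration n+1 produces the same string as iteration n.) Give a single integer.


Step 0: FX
Step 1: XEX
Step 2: XYBX
Step 3: XYXCCX
Step 4: XYXCCX  (unchanged — fixed point at step 3)

Answer: 3


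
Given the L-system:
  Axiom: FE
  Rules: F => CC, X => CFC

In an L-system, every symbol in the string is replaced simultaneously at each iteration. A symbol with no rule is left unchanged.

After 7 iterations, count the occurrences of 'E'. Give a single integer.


Step 0: FE  (1 'E')
Step 1: CCE  (1 'E')
Step 2: CCE  (1 'E')
Step 3: CCE  (1 'E')
Step 4: CCE  (1 'E')
Step 5: CCE  (1 'E')
Step 6: CCE  (1 'E')
Step 7: CCE  (1 'E')

Answer: 1


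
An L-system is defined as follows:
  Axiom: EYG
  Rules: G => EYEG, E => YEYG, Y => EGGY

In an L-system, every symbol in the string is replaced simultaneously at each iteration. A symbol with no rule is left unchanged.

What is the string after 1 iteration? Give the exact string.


Step 0: EYG
Step 1: YEYGEGGYEYEG

Answer: YEYGEGGYEYEG


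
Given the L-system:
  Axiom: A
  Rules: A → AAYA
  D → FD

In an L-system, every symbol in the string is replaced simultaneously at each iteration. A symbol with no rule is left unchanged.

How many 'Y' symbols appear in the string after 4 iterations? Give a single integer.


Answer: 40

Derivation:
Step 0: A  (0 'Y')
Step 1: AAYA  (1 'Y')
Step 2: AAYAAAYAYAAYA  (4 'Y')
Step 3: AAYAAAYAYAAYAAAYAAAYAYAAYAYAAYAAAYAYAAYA  (13 'Y')
Step 4: AAYAAAYAYAAYAAAYAAAYAYAAYAYAAYAAAYAYAAYAAAYAAAYAYAAYAAAYAAAYAYAAYAYAAYAAAYAYAAYAYAAYAAAYAYAAYAAAYAAAYAYAAYAYAAYAAAYAYAAYA  (40 'Y')


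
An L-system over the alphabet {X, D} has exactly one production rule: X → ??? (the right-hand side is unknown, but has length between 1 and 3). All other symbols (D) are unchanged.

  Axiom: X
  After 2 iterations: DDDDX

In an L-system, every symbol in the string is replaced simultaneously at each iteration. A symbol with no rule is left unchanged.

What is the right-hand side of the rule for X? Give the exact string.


Answer: DDX

Derivation:
Trying X → DDX:
  Step 0: X
  Step 1: DDX
  Step 2: DDDDX
Matches the given result.


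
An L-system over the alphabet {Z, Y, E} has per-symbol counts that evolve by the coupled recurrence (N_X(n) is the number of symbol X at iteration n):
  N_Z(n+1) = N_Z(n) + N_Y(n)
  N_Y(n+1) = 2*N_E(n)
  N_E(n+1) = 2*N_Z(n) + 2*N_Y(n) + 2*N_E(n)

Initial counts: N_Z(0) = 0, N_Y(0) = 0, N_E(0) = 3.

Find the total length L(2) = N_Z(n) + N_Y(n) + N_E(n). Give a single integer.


Step 0: N_Z=0, N_Y=0, N_E=3, L=3
Step 1: N_Z=0, N_Y=6, N_E=6, L=12
Step 2: N_Z=6, N_Y=12, N_E=24, L=42

Answer: 42


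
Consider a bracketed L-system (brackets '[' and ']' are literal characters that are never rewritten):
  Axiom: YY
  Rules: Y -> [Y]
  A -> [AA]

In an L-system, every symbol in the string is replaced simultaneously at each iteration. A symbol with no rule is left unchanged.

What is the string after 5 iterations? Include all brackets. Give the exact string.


Answer: [[[[[Y]]]]][[[[[Y]]]]]

Derivation:
Step 0: YY
Step 1: [Y][Y]
Step 2: [[Y]][[Y]]
Step 3: [[[Y]]][[[Y]]]
Step 4: [[[[Y]]]][[[[Y]]]]
Step 5: [[[[[Y]]]]][[[[[Y]]]]]


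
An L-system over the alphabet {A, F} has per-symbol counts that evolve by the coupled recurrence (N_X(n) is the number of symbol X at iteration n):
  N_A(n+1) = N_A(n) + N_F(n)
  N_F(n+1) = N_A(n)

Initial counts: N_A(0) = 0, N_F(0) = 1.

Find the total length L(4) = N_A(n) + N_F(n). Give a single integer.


Answer: 5

Derivation:
Step 0: N_A=0, N_F=1, L=1
Step 1: N_A=1, N_F=0, L=1
Step 2: N_A=1, N_F=1, L=2
Step 3: N_A=2, N_F=1, L=3
Step 4: N_A=3, N_F=2, L=5


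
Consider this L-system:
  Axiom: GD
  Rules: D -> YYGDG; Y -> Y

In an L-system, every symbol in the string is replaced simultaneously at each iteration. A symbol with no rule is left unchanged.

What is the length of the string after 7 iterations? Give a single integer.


Answer: 30

Derivation:
Step 0: length = 2
Step 1: length = 6
Step 2: length = 10
Step 3: length = 14
Step 4: length = 18
Step 5: length = 22
Step 6: length = 26
Step 7: length = 30


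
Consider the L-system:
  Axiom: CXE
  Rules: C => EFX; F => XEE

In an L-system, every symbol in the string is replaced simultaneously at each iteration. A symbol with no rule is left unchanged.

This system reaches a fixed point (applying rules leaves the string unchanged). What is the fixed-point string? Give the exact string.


Answer: EXEEXXE

Derivation:
Step 0: CXE
Step 1: EFXXE
Step 2: EXEEXXE
Step 3: EXEEXXE  (unchanged — fixed point at step 2)


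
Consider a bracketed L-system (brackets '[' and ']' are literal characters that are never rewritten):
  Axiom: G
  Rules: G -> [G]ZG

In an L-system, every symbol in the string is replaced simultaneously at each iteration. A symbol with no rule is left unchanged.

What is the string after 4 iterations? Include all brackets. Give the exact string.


Answer: [[[[G]ZG]Z[G]ZG]Z[[G]ZG]Z[G]ZG]Z[[[G]ZG]Z[G]ZG]Z[[G]ZG]Z[G]ZG

Derivation:
Step 0: G
Step 1: [G]ZG
Step 2: [[G]ZG]Z[G]ZG
Step 3: [[[G]ZG]Z[G]ZG]Z[[G]ZG]Z[G]ZG
Step 4: [[[[G]ZG]Z[G]ZG]Z[[G]ZG]Z[G]ZG]Z[[[G]ZG]Z[G]ZG]Z[[G]ZG]Z[G]ZG


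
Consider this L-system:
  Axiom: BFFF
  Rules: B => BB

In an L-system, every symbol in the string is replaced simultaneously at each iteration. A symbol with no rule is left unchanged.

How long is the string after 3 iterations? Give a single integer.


Answer: 11

Derivation:
Step 0: length = 4
Step 1: length = 5
Step 2: length = 7
Step 3: length = 11


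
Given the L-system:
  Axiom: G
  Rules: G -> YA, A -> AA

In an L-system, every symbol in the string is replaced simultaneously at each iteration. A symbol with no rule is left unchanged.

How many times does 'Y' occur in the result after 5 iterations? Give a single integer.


Step 0: G  (0 'Y')
Step 1: YA  (1 'Y')
Step 2: YAA  (1 'Y')
Step 3: YAAAA  (1 'Y')
Step 4: YAAAAAAAA  (1 'Y')
Step 5: YAAAAAAAAAAAAAAAA  (1 'Y')

Answer: 1


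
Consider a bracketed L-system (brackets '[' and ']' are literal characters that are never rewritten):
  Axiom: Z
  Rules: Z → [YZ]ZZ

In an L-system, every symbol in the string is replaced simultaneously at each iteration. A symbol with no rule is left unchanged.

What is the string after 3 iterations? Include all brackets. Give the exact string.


Step 0: Z
Step 1: [YZ]ZZ
Step 2: [Y[YZ]ZZ][YZ]ZZ[YZ]ZZ
Step 3: [Y[Y[YZ]ZZ][YZ]ZZ[YZ]ZZ][Y[YZ]ZZ][YZ]ZZ[YZ]ZZ[Y[YZ]ZZ][YZ]ZZ[YZ]ZZ

Answer: [Y[Y[YZ]ZZ][YZ]ZZ[YZ]ZZ][Y[YZ]ZZ][YZ]ZZ[YZ]ZZ[Y[YZ]ZZ][YZ]ZZ[YZ]ZZ


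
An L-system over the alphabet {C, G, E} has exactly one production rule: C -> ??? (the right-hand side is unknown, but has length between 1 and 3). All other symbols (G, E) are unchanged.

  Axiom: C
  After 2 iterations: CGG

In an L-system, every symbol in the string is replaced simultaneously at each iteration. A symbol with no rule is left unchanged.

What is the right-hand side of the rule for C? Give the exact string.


Trying C -> CG:
  Step 0: C
  Step 1: CG
  Step 2: CGG
Matches the given result.

Answer: CG


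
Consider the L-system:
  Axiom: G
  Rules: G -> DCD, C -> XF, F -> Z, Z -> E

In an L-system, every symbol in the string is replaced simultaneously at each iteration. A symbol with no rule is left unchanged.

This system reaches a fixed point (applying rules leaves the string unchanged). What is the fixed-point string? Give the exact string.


Answer: DXED

Derivation:
Step 0: G
Step 1: DCD
Step 2: DXFD
Step 3: DXZD
Step 4: DXED
Step 5: DXED  (unchanged — fixed point at step 4)


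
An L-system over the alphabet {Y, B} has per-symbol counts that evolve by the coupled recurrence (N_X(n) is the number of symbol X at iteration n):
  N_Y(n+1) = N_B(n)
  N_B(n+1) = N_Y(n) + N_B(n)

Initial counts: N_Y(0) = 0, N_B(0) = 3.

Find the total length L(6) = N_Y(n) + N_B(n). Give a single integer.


Step 0: N_Y=0, N_B=3, L=3
Step 1: N_Y=3, N_B=3, L=6
Step 2: N_Y=3, N_B=6, L=9
Step 3: N_Y=6, N_B=9, L=15
Step 4: N_Y=9, N_B=15, L=24
Step 5: N_Y=15, N_B=24, L=39
Step 6: N_Y=24, N_B=39, L=63

Answer: 63


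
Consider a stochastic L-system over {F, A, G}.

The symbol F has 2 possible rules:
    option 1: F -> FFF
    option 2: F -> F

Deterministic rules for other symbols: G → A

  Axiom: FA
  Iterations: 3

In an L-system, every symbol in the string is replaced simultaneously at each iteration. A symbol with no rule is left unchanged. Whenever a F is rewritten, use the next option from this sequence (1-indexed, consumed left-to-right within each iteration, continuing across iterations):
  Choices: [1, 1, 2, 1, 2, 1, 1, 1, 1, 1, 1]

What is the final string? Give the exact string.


Step 0: FA
Step 1: FFFA  (used choices [1])
Step 2: FFFFFFFA  (used choices [1, 2, 1])
Step 3: FFFFFFFFFFFFFFFFFFFA  (used choices [2, 1, 1, 1, 1, 1, 1])

Answer: FFFFFFFFFFFFFFFFFFFA


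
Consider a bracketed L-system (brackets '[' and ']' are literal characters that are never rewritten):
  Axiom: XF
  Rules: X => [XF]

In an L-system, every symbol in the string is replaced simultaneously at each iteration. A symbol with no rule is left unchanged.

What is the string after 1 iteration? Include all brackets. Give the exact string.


Step 0: XF
Step 1: [XF]F

Answer: [XF]F


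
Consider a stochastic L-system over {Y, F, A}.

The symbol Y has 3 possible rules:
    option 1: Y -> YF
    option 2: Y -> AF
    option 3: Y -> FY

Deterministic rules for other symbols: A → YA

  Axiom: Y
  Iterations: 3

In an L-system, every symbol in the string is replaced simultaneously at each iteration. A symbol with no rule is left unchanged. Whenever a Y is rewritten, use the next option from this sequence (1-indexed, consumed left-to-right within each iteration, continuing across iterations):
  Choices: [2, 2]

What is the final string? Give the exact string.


Answer: AFYAF

Derivation:
Step 0: Y
Step 1: AF  (used choices [2])
Step 2: YAF  (used choices [])
Step 3: AFYAF  (used choices [2])


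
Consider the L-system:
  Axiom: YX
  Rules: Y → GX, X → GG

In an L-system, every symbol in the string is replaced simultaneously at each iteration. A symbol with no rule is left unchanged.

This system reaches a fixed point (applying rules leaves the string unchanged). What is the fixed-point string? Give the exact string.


Answer: GGGGG

Derivation:
Step 0: YX
Step 1: GXGG
Step 2: GGGGG
Step 3: GGGGG  (unchanged — fixed point at step 2)


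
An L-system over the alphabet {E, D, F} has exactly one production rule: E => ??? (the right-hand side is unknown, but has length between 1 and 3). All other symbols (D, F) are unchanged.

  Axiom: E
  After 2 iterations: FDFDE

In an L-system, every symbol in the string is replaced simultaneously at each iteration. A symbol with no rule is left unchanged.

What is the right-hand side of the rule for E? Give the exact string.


Trying E => FDE:
  Step 0: E
  Step 1: FDE
  Step 2: FDFDE
Matches the given result.

Answer: FDE


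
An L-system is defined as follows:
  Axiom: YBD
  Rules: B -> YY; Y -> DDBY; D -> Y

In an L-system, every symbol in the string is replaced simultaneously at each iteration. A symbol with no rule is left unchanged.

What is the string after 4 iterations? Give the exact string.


Step 0: YBD
Step 1: DDBYYYY
Step 2: YYYYDDBYDDBYDDBYDDBY
Step 3: DDBYDDBYDDBYDDBYYYYYDDBYYYYYDDBYYYYYDDBYYYYYDDBY
Step 4: YYYYDDBYYYYYDDBYYYYYDDBYYYYYDDBYDDBYDDBYDDBYDDBYYYYYDDBYDDBYDDBYDDBYDDBYYYYYDDBYDDBYDDBYDDBYDDBYYYYYDDBYDDBYDDBYDDBYDDBYYYYYDDBY

Answer: YYYYDDBYYYYYDDBYYYYYDDBYYYYYDDBYDDBYDDBYDDBYDDBYYYYYDDBYDDBYDDBYDDBYDDBYYYYYDDBYDDBYDDBYDDBYDDBYYYYYDDBYDDBYDDBYDDBYDDBYYYYYDDBY


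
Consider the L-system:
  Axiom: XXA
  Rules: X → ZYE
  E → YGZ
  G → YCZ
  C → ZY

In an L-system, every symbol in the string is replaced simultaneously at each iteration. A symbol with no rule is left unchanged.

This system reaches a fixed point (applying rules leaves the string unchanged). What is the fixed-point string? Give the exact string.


Step 0: XXA
Step 1: ZYEZYEA
Step 2: ZYYGZZYYGZA
Step 3: ZYYYCZZZYYYCZZA
Step 4: ZYYYZYZZZYYYZYZZA
Step 5: ZYYYZYZZZYYYZYZZA  (unchanged — fixed point at step 4)

Answer: ZYYYZYZZZYYYZYZZA


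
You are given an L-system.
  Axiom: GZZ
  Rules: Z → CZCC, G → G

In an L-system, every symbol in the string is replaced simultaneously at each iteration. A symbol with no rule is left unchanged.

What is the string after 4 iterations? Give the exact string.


Answer: GCCCCZCCCCCCCCCCCCZCCCCCCCC

Derivation:
Step 0: GZZ
Step 1: GCZCCCZCC
Step 2: GCCZCCCCCCZCCCC
Step 3: GCCCZCCCCCCCCCZCCCCCC
Step 4: GCCCCZCCCCCCCCCCCCZCCCCCCCC


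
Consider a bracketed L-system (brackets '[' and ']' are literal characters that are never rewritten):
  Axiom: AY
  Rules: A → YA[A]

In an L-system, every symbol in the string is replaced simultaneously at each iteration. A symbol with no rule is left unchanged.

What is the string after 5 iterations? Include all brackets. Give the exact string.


Step 0: AY
Step 1: YA[A]Y
Step 2: YYA[A][YA[A]]Y
Step 3: YYYA[A][YA[A]][YYA[A][YA[A]]]Y
Step 4: YYYYA[A][YA[A]][YYA[A][YA[A]]][YYYA[A][YA[A]][YYA[A][YA[A]]]]Y
Step 5: YYYYYA[A][YA[A]][YYA[A][YA[A]]][YYYA[A][YA[A]][YYA[A][YA[A]]]][YYYYA[A][YA[A]][YYA[A][YA[A]]][YYYA[A][YA[A]][YYA[A][YA[A]]]]]Y

Answer: YYYYYA[A][YA[A]][YYA[A][YA[A]]][YYYA[A][YA[A]][YYA[A][YA[A]]]][YYYYA[A][YA[A]][YYA[A][YA[A]]][YYYA[A][YA[A]][YYA[A][YA[A]]]]]Y


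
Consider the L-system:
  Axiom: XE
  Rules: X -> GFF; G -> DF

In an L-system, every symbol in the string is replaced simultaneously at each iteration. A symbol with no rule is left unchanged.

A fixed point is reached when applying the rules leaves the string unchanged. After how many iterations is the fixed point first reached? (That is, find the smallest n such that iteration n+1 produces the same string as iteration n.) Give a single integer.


Answer: 2

Derivation:
Step 0: XE
Step 1: GFFE
Step 2: DFFFE
Step 3: DFFFE  (unchanged — fixed point at step 2)


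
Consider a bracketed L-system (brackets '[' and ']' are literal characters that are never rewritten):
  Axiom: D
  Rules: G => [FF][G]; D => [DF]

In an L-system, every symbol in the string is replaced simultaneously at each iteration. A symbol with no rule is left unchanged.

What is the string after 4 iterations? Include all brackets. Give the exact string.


Answer: [[[[DF]F]F]F]

Derivation:
Step 0: D
Step 1: [DF]
Step 2: [[DF]F]
Step 3: [[[DF]F]F]
Step 4: [[[[DF]F]F]F]


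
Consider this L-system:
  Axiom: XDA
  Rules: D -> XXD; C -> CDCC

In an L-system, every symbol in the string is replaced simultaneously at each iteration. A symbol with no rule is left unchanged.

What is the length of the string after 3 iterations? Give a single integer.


Step 0: length = 3
Step 1: length = 5
Step 2: length = 7
Step 3: length = 9

Answer: 9


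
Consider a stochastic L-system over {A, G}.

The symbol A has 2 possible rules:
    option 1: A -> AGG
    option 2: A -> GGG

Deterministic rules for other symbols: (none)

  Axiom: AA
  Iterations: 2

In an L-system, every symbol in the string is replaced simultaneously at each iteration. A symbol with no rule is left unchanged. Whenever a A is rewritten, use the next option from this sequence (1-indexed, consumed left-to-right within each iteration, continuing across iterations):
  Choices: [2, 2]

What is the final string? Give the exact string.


Answer: GGGGGG

Derivation:
Step 0: AA
Step 1: GGGGGG  (used choices [2, 2])
Step 2: GGGGGG  (used choices [])


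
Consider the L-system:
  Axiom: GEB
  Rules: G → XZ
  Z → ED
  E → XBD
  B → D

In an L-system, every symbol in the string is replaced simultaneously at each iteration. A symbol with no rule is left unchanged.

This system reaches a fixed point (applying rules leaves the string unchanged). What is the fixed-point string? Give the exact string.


Step 0: GEB
Step 1: XZXBDD
Step 2: XEDXDDD
Step 3: XXBDDXDDD
Step 4: XXDDDXDDD
Step 5: XXDDDXDDD  (unchanged — fixed point at step 4)

Answer: XXDDDXDDD


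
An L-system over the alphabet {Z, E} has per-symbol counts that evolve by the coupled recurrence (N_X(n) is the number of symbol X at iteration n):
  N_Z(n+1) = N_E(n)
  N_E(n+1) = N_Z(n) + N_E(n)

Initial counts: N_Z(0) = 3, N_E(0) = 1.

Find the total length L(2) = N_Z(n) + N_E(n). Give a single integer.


Step 0: N_Z=3, N_E=1, L=4
Step 1: N_Z=1, N_E=4, L=5
Step 2: N_Z=4, N_E=5, L=9

Answer: 9


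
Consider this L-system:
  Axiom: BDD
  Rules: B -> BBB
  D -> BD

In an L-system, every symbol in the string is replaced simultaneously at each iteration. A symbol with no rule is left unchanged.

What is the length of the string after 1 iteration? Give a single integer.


Step 0: length = 3
Step 1: length = 7

Answer: 7


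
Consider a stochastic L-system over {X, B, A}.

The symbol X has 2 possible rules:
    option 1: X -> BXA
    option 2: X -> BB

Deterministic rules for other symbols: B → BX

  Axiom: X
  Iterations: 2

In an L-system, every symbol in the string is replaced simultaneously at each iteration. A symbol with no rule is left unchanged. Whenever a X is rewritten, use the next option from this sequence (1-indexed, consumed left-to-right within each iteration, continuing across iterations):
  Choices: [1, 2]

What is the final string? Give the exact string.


Step 0: X
Step 1: BXA  (used choices [1])
Step 2: BXBBA  (used choices [2])

Answer: BXBBA
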